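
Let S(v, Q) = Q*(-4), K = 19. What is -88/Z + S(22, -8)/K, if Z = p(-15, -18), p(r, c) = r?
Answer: 2152/285 ≈ 7.5509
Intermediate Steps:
S(v, Q) = -4*Q
Z = -15
-88/Z + S(22, -8)/K = -88/(-15) - 4*(-8)/19 = -88*(-1/15) + 32*(1/19) = 88/15 + 32/19 = 2152/285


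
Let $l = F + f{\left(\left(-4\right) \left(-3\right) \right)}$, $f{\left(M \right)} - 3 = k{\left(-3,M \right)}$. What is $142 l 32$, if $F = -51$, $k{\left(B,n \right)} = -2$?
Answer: $-227200$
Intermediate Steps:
$f{\left(M \right)} = 1$ ($f{\left(M \right)} = 3 - 2 = 1$)
$l = -50$ ($l = -51 + 1 = -50$)
$142 l 32 = 142 \left(-50\right) 32 = \left(-7100\right) 32 = -227200$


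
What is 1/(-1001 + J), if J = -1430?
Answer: -1/2431 ≈ -0.00041135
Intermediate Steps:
1/(-1001 + J) = 1/(-1001 - 1430) = 1/(-2431) = -1/2431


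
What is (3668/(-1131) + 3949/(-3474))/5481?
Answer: -5736317/7178454738 ≈ -0.00079910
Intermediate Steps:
(3668/(-1131) + 3949/(-3474))/5481 = (3668*(-1/1131) + 3949*(-1/3474))*(1/5481) = (-3668/1131 - 3949/3474)*(1/5481) = -5736317/1309698*1/5481 = -5736317/7178454738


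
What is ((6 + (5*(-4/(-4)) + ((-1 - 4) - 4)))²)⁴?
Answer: 256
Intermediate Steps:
((6 + (5*(-4/(-4)) + ((-1 - 4) - 4)))²)⁴ = ((6 + (5*(-4*(-¼)) + (-5 - 4)))²)⁴ = ((6 + (5*1 - 9))²)⁴ = ((6 + (5 - 9))²)⁴ = ((6 - 4)²)⁴ = (2²)⁴ = 4⁴ = 256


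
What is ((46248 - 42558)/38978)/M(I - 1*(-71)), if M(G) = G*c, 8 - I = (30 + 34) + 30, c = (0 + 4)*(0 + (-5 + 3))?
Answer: 123/155912 ≈ 0.00078891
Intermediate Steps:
c = -8 (c = 4*(0 - 2) = 4*(-2) = -8)
I = -86 (I = 8 - ((30 + 34) + 30) = 8 - (64 + 30) = 8 - 1*94 = 8 - 94 = -86)
M(G) = -8*G (M(G) = G*(-8) = -8*G)
((46248 - 42558)/38978)/M(I - 1*(-71)) = ((46248 - 42558)/38978)/((-8*(-86 - 1*(-71)))) = (3690*(1/38978))/((-8*(-86 + 71))) = 1845/(19489*((-8*(-15)))) = (1845/19489)/120 = (1845/19489)*(1/120) = 123/155912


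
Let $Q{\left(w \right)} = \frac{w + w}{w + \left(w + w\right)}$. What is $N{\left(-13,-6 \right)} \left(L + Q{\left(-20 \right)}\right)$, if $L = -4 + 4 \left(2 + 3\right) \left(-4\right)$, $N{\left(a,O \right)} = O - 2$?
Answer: $\frac{2000}{3} \approx 666.67$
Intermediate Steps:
$N{\left(a,O \right)} = -2 + O$
$Q{\left(w \right)} = \frac{2}{3}$ ($Q{\left(w \right)} = \frac{2 w}{w + 2 w} = \frac{2 w}{3 w} = 2 w \frac{1}{3 w} = \frac{2}{3}$)
$L = -84$ ($L = -4 + 4 \cdot 5 \left(-4\right) = -4 + 20 \left(-4\right) = -4 - 80 = -84$)
$N{\left(-13,-6 \right)} \left(L + Q{\left(-20 \right)}\right) = \left(-2 - 6\right) \left(-84 + \frac{2}{3}\right) = \left(-8\right) \left(- \frac{250}{3}\right) = \frac{2000}{3}$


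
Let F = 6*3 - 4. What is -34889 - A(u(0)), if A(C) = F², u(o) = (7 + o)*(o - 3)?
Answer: -35085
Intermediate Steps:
u(o) = (-3 + o)*(7 + o) (u(o) = (7 + o)*(-3 + o) = (-3 + o)*(7 + o))
F = 14 (F = 18 - 4 = 14)
A(C) = 196 (A(C) = 14² = 196)
-34889 - A(u(0)) = -34889 - 1*196 = -34889 - 196 = -35085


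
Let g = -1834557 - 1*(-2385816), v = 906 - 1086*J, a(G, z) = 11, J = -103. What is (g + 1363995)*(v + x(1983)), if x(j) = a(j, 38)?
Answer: 215992769850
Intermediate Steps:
v = 112764 (v = 906 - 1086*(-103) = 906 + 111858 = 112764)
x(j) = 11
g = 551259 (g = -1834557 + 2385816 = 551259)
(g + 1363995)*(v + x(1983)) = (551259 + 1363995)*(112764 + 11) = 1915254*112775 = 215992769850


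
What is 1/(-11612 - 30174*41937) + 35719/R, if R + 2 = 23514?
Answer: 31296621347023/20600973190392 ≈ 1.5192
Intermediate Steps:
R = 23512 (R = -2 + 23514 = 23512)
1/(-11612 - 30174*41937) + 35719/R = 1/(-11612 - 30174*41937) + 35719/23512 = (1/41937)/(-41786) + 35719*(1/23512) = -1/41786*1/41937 + 35719/23512 = -1/1752379482 + 35719/23512 = 31296621347023/20600973190392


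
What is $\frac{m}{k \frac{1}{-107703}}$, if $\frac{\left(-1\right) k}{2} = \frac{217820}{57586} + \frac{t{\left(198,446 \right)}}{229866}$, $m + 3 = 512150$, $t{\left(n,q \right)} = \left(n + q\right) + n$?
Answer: $\frac{433582752286978749}{59522446} \approx 7.2844 \cdot 10^{9}$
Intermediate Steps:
$t{\left(n,q \right)} = q + 2 n$
$m = 512147$ ($m = -3 + 512150 = 512147$)
$k = - \frac{59522446}{7860489}$ ($k = - 2 \left(\frac{217820}{57586} + \frac{446 + 2 \cdot 198}{229866}\right) = - 2 \left(217820 \cdot \frac{1}{57586} + \left(446 + 396\right) \frac{1}{229866}\right) = - 2 \left(\frac{108910}{28793} + 842 \cdot \frac{1}{229866}\right) = - 2 \left(\frac{108910}{28793} + \frac{1}{273}\right) = \left(-2\right) \frac{29761223}{7860489} = - \frac{59522446}{7860489} \approx -7.5724$)
$\frac{m}{k \frac{1}{-107703}} = \frac{512147}{\left(- \frac{59522446}{7860489}\right) \frac{1}{-107703}} = \frac{512147}{\left(- \frac{59522446}{7860489}\right) \left(- \frac{1}{107703}\right)} = \frac{512147}{\frac{59522446}{846598246767}} = 512147 \cdot \frac{846598246767}{59522446} = \frac{433582752286978749}{59522446}$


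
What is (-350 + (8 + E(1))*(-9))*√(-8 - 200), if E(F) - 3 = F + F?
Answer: -1868*I*√13 ≈ -6735.2*I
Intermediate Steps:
E(F) = 3 + 2*F (E(F) = 3 + (F + F) = 3 + 2*F)
(-350 + (8 + E(1))*(-9))*√(-8 - 200) = (-350 + (8 + (3 + 2*1))*(-9))*√(-8 - 200) = (-350 + (8 + (3 + 2))*(-9))*√(-208) = (-350 + (8 + 5)*(-9))*(4*I*√13) = (-350 + 13*(-9))*(4*I*√13) = (-350 - 117)*(4*I*√13) = -1868*I*√13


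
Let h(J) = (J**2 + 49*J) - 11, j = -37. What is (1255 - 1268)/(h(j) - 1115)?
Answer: 13/1570 ≈ 0.0082802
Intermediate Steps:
h(J) = -11 + J**2 + 49*J
(1255 - 1268)/(h(j) - 1115) = (1255 - 1268)/((-11 + (-37)**2 + 49*(-37)) - 1115) = -13/((-11 + 1369 - 1813) - 1115) = -13/(-455 - 1115) = -13/(-1570) = -13*(-1/1570) = 13/1570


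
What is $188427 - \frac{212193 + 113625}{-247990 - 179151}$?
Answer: $\frac{80485223025}{427141} \approx 1.8843 \cdot 10^{5}$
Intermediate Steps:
$188427 - \frac{212193 + 113625}{-247990 - 179151} = 188427 - \frac{325818}{-427141} = 188427 - 325818 \left(- \frac{1}{427141}\right) = 188427 - - \frac{325818}{427141} = 188427 + \frac{325818}{427141} = \frac{80485223025}{427141}$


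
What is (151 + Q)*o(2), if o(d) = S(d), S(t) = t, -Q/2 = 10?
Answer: 262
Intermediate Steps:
Q = -20 (Q = -2*10 = -20)
o(d) = d
(151 + Q)*o(2) = (151 - 20)*2 = 131*2 = 262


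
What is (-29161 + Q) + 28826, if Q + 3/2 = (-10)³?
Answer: -2673/2 ≈ -1336.5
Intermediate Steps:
Q = -2003/2 (Q = -3/2 + (-10)³ = -3/2 - 1000 = -2003/2 ≈ -1001.5)
(-29161 + Q) + 28826 = (-29161 - 2003/2) + 28826 = -60325/2 + 28826 = -2673/2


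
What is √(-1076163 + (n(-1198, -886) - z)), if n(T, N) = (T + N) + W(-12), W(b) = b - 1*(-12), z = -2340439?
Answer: 4*√78887 ≈ 1123.5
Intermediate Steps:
W(b) = 12 + b (W(b) = b + 12 = 12 + b)
n(T, N) = N + T (n(T, N) = (T + N) + (12 - 12) = (N + T) + 0 = N + T)
√(-1076163 + (n(-1198, -886) - z)) = √(-1076163 + ((-886 - 1198) - 1*(-2340439))) = √(-1076163 + (-2084 + 2340439)) = √(-1076163 + 2338355) = √1262192 = 4*√78887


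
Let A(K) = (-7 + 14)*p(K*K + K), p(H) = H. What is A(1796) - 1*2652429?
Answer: 19939455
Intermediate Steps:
A(K) = 7*K + 7*K² (A(K) = (-7 + 14)*(K*K + K) = 7*(K² + K) = 7*(K + K²) = 7*K + 7*K²)
A(1796) - 1*2652429 = 7*1796*(1 + 1796) - 1*2652429 = 7*1796*1797 - 2652429 = 22591884 - 2652429 = 19939455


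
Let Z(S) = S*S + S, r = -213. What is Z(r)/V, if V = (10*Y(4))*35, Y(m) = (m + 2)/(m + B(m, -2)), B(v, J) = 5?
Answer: 33867/175 ≈ 193.53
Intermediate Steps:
Z(S) = S + S² (Z(S) = S² + S = S + S²)
Y(m) = (2 + m)/(5 + m) (Y(m) = (m + 2)/(m + 5) = (2 + m)/(5 + m))
V = 700/3 (V = (10*((2 + 4)/(5 + 4)))*35 = (10*(6/9))*35 = (10*((⅑)*6))*35 = (10*(⅔))*35 = (20/3)*35 = 700/3 ≈ 233.33)
Z(r)/V = (-213*(1 - 213))/(700/3) = -213*(-212)*(3/700) = 45156*(3/700) = 33867/175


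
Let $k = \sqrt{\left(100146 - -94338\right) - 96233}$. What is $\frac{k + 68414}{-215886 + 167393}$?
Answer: $- \frac{68414}{48493} - \frac{\sqrt{98251}}{48493} \approx -1.4173$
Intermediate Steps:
$k = \sqrt{98251}$ ($k = \sqrt{\left(100146 + 94338\right) - 96233} = \sqrt{194484 - 96233} = \sqrt{98251} \approx 313.45$)
$\frac{k + 68414}{-215886 + 167393} = \frac{\sqrt{98251} + 68414}{-215886 + 167393} = \frac{68414 + \sqrt{98251}}{-48493} = \left(68414 + \sqrt{98251}\right) \left(- \frac{1}{48493}\right) = - \frac{68414}{48493} - \frac{\sqrt{98251}}{48493}$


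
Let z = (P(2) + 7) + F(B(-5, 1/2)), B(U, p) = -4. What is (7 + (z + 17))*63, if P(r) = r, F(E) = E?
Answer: 1827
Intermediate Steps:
z = 5 (z = (2 + 7) - 4 = 9 - 4 = 5)
(7 + (z + 17))*63 = (7 + (5 + 17))*63 = (7 + 22)*63 = 29*63 = 1827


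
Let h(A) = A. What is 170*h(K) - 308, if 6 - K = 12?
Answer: -1328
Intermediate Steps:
K = -6 (K = 6 - 1*12 = 6 - 12 = -6)
170*h(K) - 308 = 170*(-6) - 308 = -1020 - 308 = -1328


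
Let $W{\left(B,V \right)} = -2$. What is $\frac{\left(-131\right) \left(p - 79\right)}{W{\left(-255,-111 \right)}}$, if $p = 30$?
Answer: $- \frac{6419}{2} \approx -3209.5$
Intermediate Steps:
$\frac{\left(-131\right) \left(p - 79\right)}{W{\left(-255,-111 \right)}} = \frac{\left(-131\right) \left(30 - 79\right)}{-2} = \left(-131\right) \left(-49\right) \left(- \frac{1}{2}\right) = 6419 \left(- \frac{1}{2}\right) = - \frac{6419}{2}$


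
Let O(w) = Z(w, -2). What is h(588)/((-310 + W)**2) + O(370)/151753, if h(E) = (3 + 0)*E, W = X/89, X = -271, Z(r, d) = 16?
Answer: 236978934452/13088448740857 ≈ 0.018106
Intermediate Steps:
O(w) = 16
W = -271/89 ≈ -3.0449
h(E) = 3*E
h(588)/((-310 + W)**2) + O(370)/151753 = (3*588)/((-310 - 271/89)**2) + 16/151753 = 1764/((-27861/89)**2) + 16*(1/151753) = 1764/(776235321/7921) + 16/151753 = 1764*(7921/776235321) + 16/151753 = 1552516/86248369 + 16/151753 = 236978934452/13088448740857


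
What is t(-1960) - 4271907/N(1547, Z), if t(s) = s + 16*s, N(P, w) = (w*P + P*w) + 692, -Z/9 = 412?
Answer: -382238103293/11471860 ≈ -33320.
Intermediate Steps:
Z = -3708 (Z = -9*412 = -3708)
N(P, w) = 692 + 2*P*w (N(P, w) = (P*w + P*w) + 692 = 2*P*w + 692 = 692 + 2*P*w)
t(s) = 17*s
t(-1960) - 4271907/N(1547, Z) = 17*(-1960) - 4271907/(692 + 2*1547*(-3708)) = -33320 - 4271907/(692 - 11472552) = -33320 - 4271907/(-11471860) = -33320 - 4271907*(-1)/11471860 = -33320 - 1*(-4271907/11471860) = -33320 + 4271907/11471860 = -382238103293/11471860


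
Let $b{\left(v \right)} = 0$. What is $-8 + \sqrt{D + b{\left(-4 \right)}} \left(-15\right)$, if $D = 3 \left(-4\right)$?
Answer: $-8 - 30 i \sqrt{3} \approx -8.0 - 51.962 i$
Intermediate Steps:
$D = -12$
$-8 + \sqrt{D + b{\left(-4 \right)}} \left(-15\right) = -8 + \sqrt{-12 + 0} \left(-15\right) = -8 + \sqrt{-12} \left(-15\right) = -8 + 2 i \sqrt{3} \left(-15\right) = -8 - 30 i \sqrt{3}$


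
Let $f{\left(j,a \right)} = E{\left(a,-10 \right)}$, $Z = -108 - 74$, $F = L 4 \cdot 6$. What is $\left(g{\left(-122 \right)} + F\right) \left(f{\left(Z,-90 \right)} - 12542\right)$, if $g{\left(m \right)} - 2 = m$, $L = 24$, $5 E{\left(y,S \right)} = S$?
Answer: $-5720064$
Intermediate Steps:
$E{\left(y,S \right)} = \frac{S}{5}$
$F = 576$ ($F = 24 \cdot 4 \cdot 6 = 96 \cdot 6 = 576$)
$g{\left(m \right)} = 2 + m$
$Z = -182$
$f{\left(j,a \right)} = -2$ ($f{\left(j,a \right)} = \frac{1}{5} \left(-10\right) = -2$)
$\left(g{\left(-122 \right)} + F\right) \left(f{\left(Z,-90 \right)} - 12542\right) = \left(\left(2 - 122\right) + 576\right) \left(-2 - 12542\right) = \left(-120 + 576\right) \left(-12544\right) = 456 \left(-12544\right) = -5720064$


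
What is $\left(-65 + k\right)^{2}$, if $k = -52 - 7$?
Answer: $15376$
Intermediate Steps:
$k = -59$
$\left(-65 + k\right)^{2} = \left(-65 - 59\right)^{2} = \left(-124\right)^{2} = 15376$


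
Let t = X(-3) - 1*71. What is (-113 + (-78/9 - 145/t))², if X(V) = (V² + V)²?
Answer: 6091024/441 ≈ 13812.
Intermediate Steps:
X(V) = (V + V²)²
t = -35 (t = (-3)²*(1 - 3)² - 1*71 = 9*(-2)² - 71 = 9*4 - 71 = 36 - 71 = -35)
(-113 + (-78/9 - 145/t))² = (-113 + (-78/9 - 145/(-35)))² = (-113 + (-78*⅑ - 145*(-1/35)))² = (-113 + (-26/3 + 29/7))² = (-113 - 95/21)² = (-2468/21)² = 6091024/441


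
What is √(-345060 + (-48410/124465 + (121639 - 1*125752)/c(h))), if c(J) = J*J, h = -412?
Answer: 7*I*√740709591281768009/10255916 ≈ 587.42*I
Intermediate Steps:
c(J) = J²
√(-345060 + (-48410/124465 + (121639 - 1*125752)/c(h))) = √(-345060 + (-48410/124465 + (121639 - 1*125752)/((-412)²))) = √(-345060 + (-48410*1/124465 + (121639 - 125752)/169744)) = √(-345060 + (-9682/24893 - 4113*1/169744)) = √(-345060 + (-9682/24893 - 4113/169744)) = √(-345060 - 1745846317/4225437392) = √(-1458031172329837/4225437392) = 7*I*√740709591281768009/10255916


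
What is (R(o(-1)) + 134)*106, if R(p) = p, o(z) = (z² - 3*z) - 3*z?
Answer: 14946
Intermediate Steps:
o(z) = z² - 6*z
(R(o(-1)) + 134)*106 = (-(-6 - 1) + 134)*106 = (-1*(-7) + 134)*106 = (7 + 134)*106 = 141*106 = 14946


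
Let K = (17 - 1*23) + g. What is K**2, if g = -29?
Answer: 1225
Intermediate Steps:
K = -35 (K = (17 - 1*23) - 29 = (17 - 23) - 29 = -6 - 29 = -35)
K**2 = (-35)**2 = 1225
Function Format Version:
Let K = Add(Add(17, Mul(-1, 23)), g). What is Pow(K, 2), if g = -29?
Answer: 1225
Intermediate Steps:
K = -35 (K = Add(Add(17, Mul(-1, 23)), -29) = Add(Add(17, -23), -29) = Add(-6, -29) = -35)
Pow(K, 2) = Pow(-35, 2) = 1225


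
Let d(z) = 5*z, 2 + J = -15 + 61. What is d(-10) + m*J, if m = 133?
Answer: 5802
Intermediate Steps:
J = 44 (J = -2 + (-15 + 61) = -2 + 46 = 44)
d(-10) + m*J = 5*(-10) + 133*44 = -50 + 5852 = 5802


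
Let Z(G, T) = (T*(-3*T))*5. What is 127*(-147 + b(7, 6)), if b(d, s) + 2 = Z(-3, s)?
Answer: -87503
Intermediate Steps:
Z(G, T) = -15*T² (Z(G, T) = -3*T²*5 = -15*T²)
b(d, s) = -2 - 15*s²
127*(-147 + b(7, 6)) = 127*(-147 + (-2 - 15*6²)) = 127*(-147 + (-2 - 15*36)) = 127*(-147 + (-2 - 540)) = 127*(-147 - 542) = 127*(-689) = -87503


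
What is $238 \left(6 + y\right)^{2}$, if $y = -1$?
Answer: $5950$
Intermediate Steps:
$238 \left(6 + y\right)^{2} = 238 \left(6 - 1\right)^{2} = 238 \cdot 5^{2} = 238 \cdot 25 = 5950$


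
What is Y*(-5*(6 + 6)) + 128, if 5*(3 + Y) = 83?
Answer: -688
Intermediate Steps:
Y = 68/5 (Y = -3 + (⅕)*83 = -3 + 83/5 = 68/5 ≈ 13.600)
Y*(-5*(6 + 6)) + 128 = 68*(-5*(6 + 6))/5 + 128 = 68*(-5*12)/5 + 128 = (68/5)*(-60) + 128 = -816 + 128 = -688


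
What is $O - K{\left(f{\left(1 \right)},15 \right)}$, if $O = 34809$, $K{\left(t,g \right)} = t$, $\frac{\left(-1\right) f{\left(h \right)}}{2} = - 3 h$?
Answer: $34803$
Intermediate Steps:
$f{\left(h \right)} = 6 h$ ($f{\left(h \right)} = - 2 \left(- 3 h\right) = 6 h$)
$O - K{\left(f{\left(1 \right)},15 \right)} = 34809 - 6 \cdot 1 = 34809 - 6 = 34803$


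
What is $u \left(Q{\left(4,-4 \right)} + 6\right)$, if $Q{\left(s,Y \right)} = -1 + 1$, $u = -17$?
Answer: $-102$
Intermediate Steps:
$Q{\left(s,Y \right)} = 0$
$u \left(Q{\left(4,-4 \right)} + 6\right) = - 17 \left(0 + 6\right) = \left(-17\right) 6 = -102$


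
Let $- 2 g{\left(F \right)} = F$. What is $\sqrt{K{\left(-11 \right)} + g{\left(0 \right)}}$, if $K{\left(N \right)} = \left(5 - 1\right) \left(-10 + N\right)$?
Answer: $2 i \sqrt{21} \approx 9.1651 i$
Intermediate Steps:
$g{\left(F \right)} = - \frac{F}{2}$
$K{\left(N \right)} = -40 + 4 N$ ($K{\left(N \right)} = 4 \left(-10 + N\right) = -40 + 4 N$)
$\sqrt{K{\left(-11 \right)} + g{\left(0 \right)}} = \sqrt{\left(-40 + 4 \left(-11\right)\right) - 0} = \sqrt{\left(-40 - 44\right) + 0} = \sqrt{-84 + 0} = \sqrt{-84} = 2 i \sqrt{21}$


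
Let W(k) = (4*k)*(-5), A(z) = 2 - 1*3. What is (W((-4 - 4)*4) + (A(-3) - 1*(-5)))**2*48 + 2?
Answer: 19907330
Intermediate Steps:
A(z) = -1 (A(z) = 2 - 3 = -1)
W(k) = -20*k
(W((-4 - 4)*4) + (A(-3) - 1*(-5)))**2*48 + 2 = (-20*(-4 - 4)*4 + (-1 - 1*(-5)))**2*48 + 2 = (-(-160)*4 + (-1 + 5))**2*48 + 2 = (-20*(-32) + 4)**2*48 + 2 = (640 + 4)**2*48 + 2 = 644**2*48 + 2 = 414736*48 + 2 = 19907328 + 2 = 19907330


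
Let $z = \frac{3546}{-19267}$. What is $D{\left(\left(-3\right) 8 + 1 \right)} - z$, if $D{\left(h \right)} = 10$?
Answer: $\frac{196216}{19267} \approx 10.184$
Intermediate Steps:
$z = - \frac{3546}{19267}$ ($z = 3546 \left(- \frac{1}{19267}\right) = - \frac{3546}{19267} \approx -0.18405$)
$D{\left(\left(-3\right) 8 + 1 \right)} - z = 10 - - \frac{3546}{19267} = 10 + \frac{3546}{19267} = \frac{196216}{19267}$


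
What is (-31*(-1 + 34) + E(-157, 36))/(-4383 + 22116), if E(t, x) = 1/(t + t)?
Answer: -321223/5568162 ≈ -0.057689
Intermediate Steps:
E(t, x) = 1/(2*t)
(-31*(-1 + 34) + E(-157, 36))/(-4383 + 22116) = (-31*(-1 + 34) + (½)/(-157))/(-4383 + 22116) = (-31*33 + (½)*(-1/157))/17733 = (-1023 - 1/314)*(1/17733) = -321223/314*1/17733 = -321223/5568162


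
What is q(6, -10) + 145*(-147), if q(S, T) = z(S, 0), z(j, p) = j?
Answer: -21309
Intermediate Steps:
q(S, T) = S
q(6, -10) + 145*(-147) = 6 + 145*(-147) = 6 - 21315 = -21309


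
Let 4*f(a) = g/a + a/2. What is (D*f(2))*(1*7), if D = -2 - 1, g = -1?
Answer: -21/8 ≈ -2.6250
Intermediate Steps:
D = -3
f(a) = -1/(4*a) + a/8 (f(a) = (-1/a + a/2)/4 = (a/2 - 1/a)/4 = -1/(4*a) + a/8)
(D*f(2))*(1*7) = (-3*(-2 + 2²)/(8*2))*(1*7) = -3*(-2 + 4)/(8*2)*7 = -3*2/(8*2)*7 = -3*⅛*7 = -3/8*7 = -21/8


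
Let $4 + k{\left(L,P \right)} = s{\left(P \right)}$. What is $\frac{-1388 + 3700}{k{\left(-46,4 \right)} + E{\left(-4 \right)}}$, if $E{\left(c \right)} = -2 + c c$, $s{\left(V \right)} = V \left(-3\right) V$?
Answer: $- \frac{1156}{19} \approx -60.842$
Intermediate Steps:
$s{\left(V \right)} = - 3 V^{2}$ ($s{\left(V \right)} = - 3 V V = - 3 V^{2}$)
$k{\left(L,P \right)} = -4 - 3 P^{2}$
$E{\left(c \right)} = -2 + c^{2}$
$\frac{-1388 + 3700}{k{\left(-46,4 \right)} + E{\left(-4 \right)}} = \frac{-1388 + 3700}{\left(-4 - 3 \cdot 4^{2}\right) - \left(2 - \left(-4\right)^{2}\right)} = \frac{2312}{\left(-4 - 48\right) + \left(-2 + 16\right)} = \frac{2312}{\left(-4 - 48\right) + 14} = \frac{2312}{-52 + 14} = \frac{2312}{-38} = 2312 \left(- \frac{1}{38}\right) = - \frac{1156}{19}$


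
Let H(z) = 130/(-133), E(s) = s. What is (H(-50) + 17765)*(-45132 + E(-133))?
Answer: -106943767975/133 ≈ -8.0409e+8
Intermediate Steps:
H(z) = -130/133 (H(z) = 130*(-1/133) = -130/133)
(H(-50) + 17765)*(-45132 + E(-133)) = (-130/133 + 17765)*(-45132 - 133) = (2362615/133)*(-45265) = -106943767975/133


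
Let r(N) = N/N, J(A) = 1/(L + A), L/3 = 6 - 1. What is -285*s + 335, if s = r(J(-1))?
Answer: 50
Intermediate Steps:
L = 15 (L = 3*(6 - 1) = 3*5 = 15)
J(A) = 1/(15 + A)
r(N) = 1
s = 1
-285*s + 335 = -285*1 + 335 = -285 + 335 = 50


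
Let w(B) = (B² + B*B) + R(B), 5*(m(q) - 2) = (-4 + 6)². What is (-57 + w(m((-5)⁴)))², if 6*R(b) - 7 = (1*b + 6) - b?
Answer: 34492129/22500 ≈ 1533.0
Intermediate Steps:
R(b) = 13/6 (R(b) = 7/6 + ((1*b + 6) - b)/6 = 7/6 + ((b + 6) - b)/6 = 7/6 + ((6 + b) - b)/6 = 7/6 + (⅙)*6 = 7/6 + 1 = 13/6)
m(q) = 14/5 (m(q) = 2 + (-4 + 6)²/5 = 2 + (⅕)*2² = 2 + (⅕)*4 = 2 + ⅘ = 14/5)
w(B) = 13/6 + 2*B² (w(B) = (B² + B*B) + 13/6 = (B² + B²) + 13/6 = 2*B² + 13/6 = 13/6 + 2*B²)
(-57 + w(m((-5)⁴)))² = (-57 + (13/6 + 2*(14/5)²))² = (-57 + (13/6 + 2*(196/25)))² = (-57 + (13/6 + 392/25))² = (-57 + 2677/150)² = (-5873/150)² = 34492129/22500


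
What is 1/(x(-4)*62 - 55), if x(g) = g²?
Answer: 1/937 ≈ 0.0010672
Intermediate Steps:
1/(x(-4)*62 - 55) = 1/((-4)²*62 - 55) = 1/(16*62 - 55) = 1/(992 - 55) = 1/937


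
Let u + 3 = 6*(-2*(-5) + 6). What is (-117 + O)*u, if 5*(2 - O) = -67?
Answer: -47244/5 ≈ -9448.8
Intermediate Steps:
O = 77/5 (O = 2 - ⅕*(-67) = 2 + 67/5 = 77/5 ≈ 15.400)
u = 93 (u = -3 + 6*(-2*(-5) + 6) = -3 + 6*(10 + 6) = -3 + 6*16 = -3 + 96 = 93)
(-117 + O)*u = (-117 + 77/5)*93 = -508/5*93 = -47244/5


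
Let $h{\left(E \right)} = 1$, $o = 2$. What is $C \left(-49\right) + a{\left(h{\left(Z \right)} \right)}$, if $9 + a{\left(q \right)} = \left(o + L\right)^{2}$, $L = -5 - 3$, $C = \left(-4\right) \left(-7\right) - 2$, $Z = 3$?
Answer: $-1247$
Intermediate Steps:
$C = 26$ ($C = 28 - 2 = 26$)
$L = -8$ ($L = -5 - 3 = -8$)
$a{\left(q \right)} = 27$ ($a{\left(q \right)} = -9 + \left(2 - 8\right)^{2} = -9 + \left(-6\right)^{2} = -9 + 36 = 27$)
$C \left(-49\right) + a{\left(h{\left(Z \right)} \right)} = 26 \left(-49\right) + 27 = -1274 + 27 = -1247$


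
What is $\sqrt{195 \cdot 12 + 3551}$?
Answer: $\sqrt{5891} \approx 76.753$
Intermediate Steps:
$\sqrt{195 \cdot 12 + 3551} = \sqrt{2340 + 3551} = \sqrt{5891}$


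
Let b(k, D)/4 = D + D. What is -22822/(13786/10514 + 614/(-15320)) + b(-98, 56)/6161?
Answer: -5662000424044552/315359909441 ≈ -17954.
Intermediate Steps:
b(k, D) = 8*D (b(k, D) = 4*(D + D) = 4*(2*D) = 8*D)
-22822/(13786/10514 + 614/(-15320)) + b(-98, 56)/6161 = -22822/(13786/10514 + 614/(-15320)) + (8*56)/6161 = -22822/(13786*(1/10514) + 614*(-1/15320)) + 448*(1/6161) = -22822/(6893/5257 - 307/7660) + 448/6161 = -22822/51186481/40268620 + 448/6161 = -22822*40268620/51186481 + 448/6161 = -919010445640/51186481 + 448/6161 = -5662000424044552/315359909441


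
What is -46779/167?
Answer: -46779/167 ≈ -280.11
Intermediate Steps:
-46779/167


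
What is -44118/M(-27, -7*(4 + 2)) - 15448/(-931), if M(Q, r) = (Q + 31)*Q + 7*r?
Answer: 7880659/62377 ≈ 126.34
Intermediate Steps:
M(Q, r) = 7*r + Q*(31 + Q) (M(Q, r) = (31 + Q)*Q + 7*r = Q*(31 + Q) + 7*r = 7*r + Q*(31 + Q))
-44118/M(-27, -7*(4 + 2)) - 15448/(-931) = -44118/((-27)² + 7*(-7*(4 + 2)) + 31*(-27)) - 15448/(-931) = -44118/(729 + 7*(-7*6) - 837) - 15448*(-1/931) = -44118/(729 + 7*(-42) - 837) + 15448/931 = -44118/(729 - 294 - 837) + 15448/931 = -44118/(-402) + 15448/931 = -44118*(-1/402) + 15448/931 = 7353/67 + 15448/931 = 7880659/62377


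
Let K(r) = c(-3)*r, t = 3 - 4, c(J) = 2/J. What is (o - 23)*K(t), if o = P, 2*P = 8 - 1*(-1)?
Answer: -37/3 ≈ -12.333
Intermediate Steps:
P = 9/2 (P = (8 - 1*(-1))/2 = (8 + 1)/2 = (½)*9 = 9/2 ≈ 4.5000)
t = -1
o = 9/2 ≈ 4.5000
K(r) = -2*r/3 (K(r) = (2/(-3))*r = (2*(-⅓))*r = -2*r/3)
(o - 23)*K(t) = (9/2 - 23)*(-⅔*(-1)) = -37/2*⅔ = -37/3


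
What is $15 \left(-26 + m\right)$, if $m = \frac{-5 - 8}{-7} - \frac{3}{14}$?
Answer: $- \frac{5115}{14} \approx -365.36$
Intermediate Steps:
$m = \frac{23}{14}$ ($m = \left(-13\right) \left(- \frac{1}{7}\right) - \frac{3}{14} = \frac{13}{7} - \frac{3}{14} = \frac{23}{14} \approx 1.6429$)
$15 \left(-26 + m\right) = 15 \left(-26 + \frac{23}{14}\right) = 15 \left(- \frac{341}{14}\right) = - \frac{5115}{14}$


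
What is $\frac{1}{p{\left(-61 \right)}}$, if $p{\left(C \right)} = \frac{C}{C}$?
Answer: $1$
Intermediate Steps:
$p{\left(C \right)} = 1$
$\frac{1}{p{\left(-61 \right)}} = 1^{-1} = 1$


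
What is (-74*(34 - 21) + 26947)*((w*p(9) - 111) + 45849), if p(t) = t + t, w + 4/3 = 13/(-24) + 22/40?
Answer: 4751528751/4 ≈ 1.1879e+9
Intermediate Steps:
w = -53/40 (w = -4/3 + (13/(-24) + 22/40) = -4/3 + (13*(-1/24) + 22*(1/40)) = -4/3 + (-13/24 + 11/20) = -4/3 + 1/120 = -53/40 ≈ -1.3250)
p(t) = 2*t
(-74*(34 - 21) + 26947)*((w*p(9) - 111) + 45849) = (-74*(34 - 21) + 26947)*((-53*9/20 - 111) + 45849) = (-74*13 + 26947)*((-53/40*18 - 111) + 45849) = (-962 + 26947)*((-477/20 - 111) + 45849) = 25985*(-2697/20 + 45849) = 25985*(914283/20) = 4751528751/4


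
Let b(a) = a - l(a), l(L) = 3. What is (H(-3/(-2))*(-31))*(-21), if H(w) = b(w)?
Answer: -1953/2 ≈ -976.50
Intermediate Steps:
b(a) = -3 + a (b(a) = a - 1*3 = a - 3 = -3 + a)
H(w) = -3 + w
(H(-3/(-2))*(-31))*(-21) = ((-3 - 3/(-2))*(-31))*(-21) = ((-3 - 3*(-½))*(-31))*(-21) = ((-3 + 3/2)*(-31))*(-21) = -3/2*(-31)*(-21) = (93/2)*(-21) = -1953/2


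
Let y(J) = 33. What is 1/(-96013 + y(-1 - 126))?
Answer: -1/95980 ≈ -1.0419e-5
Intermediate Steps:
1/(-96013 + y(-1 - 126)) = 1/(-96013 + 33) = 1/(-95980) = -1/95980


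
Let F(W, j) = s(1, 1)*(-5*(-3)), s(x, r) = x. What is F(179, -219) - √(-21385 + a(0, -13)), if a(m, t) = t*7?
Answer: 15 - 2*I*√5369 ≈ 15.0 - 146.55*I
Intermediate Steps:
a(m, t) = 7*t
F(W, j) = 15 (F(W, j) = 1*(-5*(-3)) = 1*15 = 15)
F(179, -219) - √(-21385 + a(0, -13)) = 15 - √(-21385 + 7*(-13)) = 15 - √(-21385 - 91) = 15 - √(-21476) = 15 - 2*I*√5369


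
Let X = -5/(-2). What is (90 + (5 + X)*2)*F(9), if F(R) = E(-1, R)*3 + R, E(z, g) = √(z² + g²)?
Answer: 945 + 315*√82 ≈ 3797.4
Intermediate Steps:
X = 5/2 (X = -5*(-½) = 5/2 ≈ 2.5000)
E(z, g) = √(g² + z²)
F(R) = R + 3*√(1 + R²) (F(R) = √(R² + (-1)²)*3 + R = √(R² + 1)*3 + R = √(1 + R²)*3 + R = 3*√(1 + R²) + R = R + 3*√(1 + R²))
(90 + (5 + X)*2)*F(9) = (90 + (5 + 5/2)*2)*(9 + 3*√(1 + 9²)) = (90 + (15/2)*2)*(9 + 3*√(1 + 81)) = (90 + 15)*(9 + 3*√82) = 105*(9 + 3*√82) = 945 + 315*√82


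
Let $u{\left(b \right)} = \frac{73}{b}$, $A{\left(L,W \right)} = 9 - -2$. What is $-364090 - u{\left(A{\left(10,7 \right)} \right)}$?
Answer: $- \frac{4005063}{11} \approx -3.641 \cdot 10^{5}$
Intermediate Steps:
$A{\left(L,W \right)} = 11$ ($A{\left(L,W \right)} = 9 + 2 = 11$)
$-364090 - u{\left(A{\left(10,7 \right)} \right)} = -364090 - \frac{73}{11} = - \frac{4005063}{11}$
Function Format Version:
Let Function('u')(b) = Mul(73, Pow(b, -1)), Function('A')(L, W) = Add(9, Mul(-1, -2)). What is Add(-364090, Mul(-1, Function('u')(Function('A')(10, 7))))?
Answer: Rational(-4005063, 11) ≈ -3.6410e+5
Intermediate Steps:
Function('A')(L, W) = 11 (Function('A')(L, W) = Add(9, 2) = 11)
Add(-364090, Mul(-1, Function('u')(Function('A')(10, 7)))) = Add(-364090, Mul(-1, Mul(73, Pow(11, -1)))) = Add(-364090, Mul(-1, Mul(73, Rational(1, 11)))) = Add(-364090, Mul(-1, Rational(73, 11))) = Add(-364090, Rational(-73, 11)) = Rational(-4005063, 11)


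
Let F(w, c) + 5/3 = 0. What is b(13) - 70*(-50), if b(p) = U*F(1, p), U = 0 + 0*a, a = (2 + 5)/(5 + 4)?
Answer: 3500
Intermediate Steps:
a = 7/9 ≈ 0.77778
F(w, c) = -5/3 (F(w, c) = -5/3 + 0 = -5/3)
U = 0 (U = 0 + 0*(7/9) = 0 + 0 = 0)
b(p) = 0 (b(p) = 0*(-5/3) = 0)
b(13) - 70*(-50) = 0 - 70*(-50) = 0 + 3500 = 3500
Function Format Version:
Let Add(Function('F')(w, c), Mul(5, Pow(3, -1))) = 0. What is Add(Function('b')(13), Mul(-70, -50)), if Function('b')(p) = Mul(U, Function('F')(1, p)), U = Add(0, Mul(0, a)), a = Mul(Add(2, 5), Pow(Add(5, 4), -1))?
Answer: 3500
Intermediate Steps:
a = Rational(7, 9) (a = Mul(7, Pow(9, -1)) = Mul(7, Rational(1, 9)) = Rational(7, 9) ≈ 0.77778)
Function('F')(w, c) = Rational(-5, 3) (Function('F')(w, c) = Add(Rational(-5, 3), 0) = Rational(-5, 3))
U = 0 (U = Add(0, Mul(0, Rational(7, 9))) = Add(0, 0) = 0)
Function('b')(p) = 0 (Function('b')(p) = Mul(0, Rational(-5, 3)) = 0)
Add(Function('b')(13), Mul(-70, -50)) = Add(0, Mul(-70, -50)) = Add(0, 3500) = 3500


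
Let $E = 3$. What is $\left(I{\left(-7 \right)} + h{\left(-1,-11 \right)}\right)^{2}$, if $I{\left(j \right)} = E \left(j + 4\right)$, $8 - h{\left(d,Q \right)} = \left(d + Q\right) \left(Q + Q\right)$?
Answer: $70225$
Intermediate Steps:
$h{\left(d,Q \right)} = 8 - 2 Q \left(Q + d\right)$ ($h{\left(d,Q \right)} = 8 - \left(d + Q\right) \left(Q + Q\right) = 8 - \left(Q + d\right) 2 Q = 8 - 2 Q \left(Q + d\right)$)
$I{\left(j \right)} = 12 + 3 j$ ($I{\left(j \right)} = 3 \left(j + 4\right) = 3 \left(4 + j\right) = 12 + 3 j$)
$\left(I{\left(-7 \right)} + h{\left(-1,-11 \right)}\right)^{2} = \left(\left(12 + 3 \left(-7\right)\right) - \left(-8 + 22 + 242\right)\right)^{2} = \left(\left(12 - 21\right) - 256\right)^{2} = \left(-9 - 256\right)^{2} = \left(-265\right)^{2} = 70225$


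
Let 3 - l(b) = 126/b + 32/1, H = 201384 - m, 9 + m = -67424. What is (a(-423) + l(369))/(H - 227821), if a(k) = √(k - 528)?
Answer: -1203/1680836 + I*√951/40996 ≈ -0.00071571 + 0.00075223*I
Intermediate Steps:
m = -67433 (m = -9 - 67424 = -67433)
H = 268817 (H = 201384 - 1*(-67433) = 201384 + 67433 = 268817)
a(k) = √(-528 + k)
l(b) = -29 - 126/b (l(b) = 3 - (126/b + 32/1) = 3 - (126/b + 32*1) = 3 - (126/b + 32) = 3 - (32 + 126/b) = 3 + (-32 - 126/b) = -29 - 126/b)
(a(-423) + l(369))/(H - 227821) = (√(-528 - 423) + (-29 - 126/369))/(268817 - 227821) = (√(-951) + (-29 - 126*1/369))/40996 = (I*√951 + (-29 - 14/41))*(1/40996) = (I*√951 - 1203/41)*(1/40996) = (-1203/41 + I*√951)*(1/40996) = -1203/1680836 + I*√951/40996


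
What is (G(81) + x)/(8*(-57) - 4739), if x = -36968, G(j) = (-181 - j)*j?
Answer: 11638/1039 ≈ 11.201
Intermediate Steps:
G(j) = j*(-181 - j)
(G(81) + x)/(8*(-57) - 4739) = (-1*81*(181 + 81) - 36968)/(8*(-57) - 4739) = (-1*81*262 - 36968)/(-456 - 4739) = (-21222 - 36968)/(-5195) = -58190*(-1/5195) = 11638/1039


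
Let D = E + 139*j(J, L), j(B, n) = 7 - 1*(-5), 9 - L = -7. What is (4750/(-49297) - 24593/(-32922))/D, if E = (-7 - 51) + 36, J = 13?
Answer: 1055981621/2671385302764 ≈ 0.00039529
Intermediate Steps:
L = 16 (L = 9 - 1*(-7) = 9 + 7 = 16)
j(B, n) = 12 (j(B, n) = 7 + 5 = 12)
E = -22 (E = -58 + 36 = -22)
D = 1646 (D = -22 + 139*12 = -22 + 1668 = 1646)
(4750/(-49297) - 24593/(-32922))/D = (4750/(-49297) - 24593/(-32922))/1646 = (4750*(-1/49297) - 24593*(-1/32922))*(1/1646) = (-4750/49297 + 24593/32922)*(1/1646) = (1055981621/1622955834)*(1/1646) = 1055981621/2671385302764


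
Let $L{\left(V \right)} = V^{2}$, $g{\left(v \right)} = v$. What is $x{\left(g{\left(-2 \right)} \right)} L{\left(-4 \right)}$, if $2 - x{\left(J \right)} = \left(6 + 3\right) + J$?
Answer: $-80$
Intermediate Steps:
$x{\left(J \right)} = -7 - J$ ($x{\left(J \right)} = 2 - \left(\left(6 + 3\right) + J\right) = 2 - \left(9 + J\right) = -7 - J$)
$x{\left(g{\left(-2 \right)} \right)} L{\left(-4 \right)} = \left(-7 - -2\right) \left(-4\right)^{2} = \left(-7 + 2\right) 16 = \left(-5\right) 16 = -80$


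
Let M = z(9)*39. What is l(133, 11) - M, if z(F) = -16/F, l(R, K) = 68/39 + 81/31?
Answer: 29697/403 ≈ 73.690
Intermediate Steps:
l(R, K) = 5267/1209 (l(R, K) = 68*(1/39) + 81*(1/31) = 68/39 + 81/31 = 5267/1209)
M = -208/3 (M = -16/9*39 = -208/3 ≈ -69.333)
l(133, 11) - M = 5267/1209 - 1*(-208/3) = 5267/1209 + 208/3 = 29697/403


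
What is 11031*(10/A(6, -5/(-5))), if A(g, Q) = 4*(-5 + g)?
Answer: 55155/2 ≈ 27578.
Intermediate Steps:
A(g, Q) = -20 + 4*g
11031*(10/A(6, -5/(-5))) = 11031*(10/(-20 + 4*6)) = 11031*(10/(-20 + 24)) = 11031*(10/4) = 11031*(10*(¼)) = 11031*(5/2) = 55155/2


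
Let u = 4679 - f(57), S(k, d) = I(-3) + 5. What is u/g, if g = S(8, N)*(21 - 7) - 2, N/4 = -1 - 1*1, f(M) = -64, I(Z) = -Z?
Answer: 4743/110 ≈ 43.118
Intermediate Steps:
N = -8 (N = 4*(-1 - 1*1) = 4*(-1 - 1) = 4*(-2) = -8)
S(k, d) = 8 (S(k, d) = -1*(-3) + 5 = 3 + 5 = 8)
g = 110 (g = 8*(21 - 7) - 2 = 8*14 - 2 = 112 - 2 = 110)
u = 4743 (u = 4679 - 1*(-64) = 4679 + 64 = 4743)
u/g = 4743/110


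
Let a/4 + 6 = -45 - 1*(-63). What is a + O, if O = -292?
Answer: -244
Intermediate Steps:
a = 48 (a = -24 + 4*(-45 - 1*(-63)) = -24 + 4*(-45 + 63) = -24 + 4*18 = -24 + 72 = 48)
a + O = 48 - 292 = -244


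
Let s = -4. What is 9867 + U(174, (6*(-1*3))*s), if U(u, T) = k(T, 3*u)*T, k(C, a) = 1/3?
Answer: 9891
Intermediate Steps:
k(C, a) = ⅓
U(u, T) = T/3
9867 + U(174, (6*(-1*3))*s) = 9867 + ((6*(-1*3))*(-4))/3 = 9867 + ((6*(-3))*(-4))/3 = 9867 + (-18*(-4))/3 = 9867 + (⅓)*72 = 9867 + 24 = 9891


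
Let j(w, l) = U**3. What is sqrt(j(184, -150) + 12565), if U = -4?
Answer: 3*sqrt(1389) ≈ 111.81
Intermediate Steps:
j(w, l) = -64 (j(w, l) = (-4)**3 = -64)
sqrt(j(184, -150) + 12565) = sqrt(-64 + 12565) = sqrt(12501) = 3*sqrt(1389)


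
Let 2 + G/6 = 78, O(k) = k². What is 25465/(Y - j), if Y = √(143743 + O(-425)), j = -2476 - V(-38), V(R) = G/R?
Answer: 356510/32653 - 2315*√20273/130612 ≈ 8.3945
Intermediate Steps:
G = 456 (G = -12 + 6*78 = -12 + 468 = 456)
V(R) = 456/R
j = -2464 (j = -2476 - 456/(-38) = -2476 - 456*(-1)/38 = -2476 - 1*(-12) = -2476 + 12 = -2464)
Y = 4*√20273 (Y = √(143743 + (-425)²) = √(143743 + 180625) = √324368 = 4*√20273 ≈ 569.53)
25465/(Y - j) = 25465/(4*√20273 - 1*(-2464)) = 25465/(4*√20273 + 2464) = 25465/(2464 + 4*√20273)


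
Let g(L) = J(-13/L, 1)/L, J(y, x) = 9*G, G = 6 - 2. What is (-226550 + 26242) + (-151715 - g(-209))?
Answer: -73572771/209 ≈ -3.5202e+5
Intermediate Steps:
G = 4
J(y, x) = 36 (J(y, x) = 9*4 = 36)
g(L) = 36/L
(-226550 + 26242) + (-151715 - g(-209)) = (-226550 + 26242) + (-151715 - 36/(-209)) = -200308 + (-151715 - 36*(-1)/209) = -200308 + (-151715 - 1*(-36/209)) = -200308 + (-151715 + 36/209) = -200308 - 31708399/209 = -73572771/209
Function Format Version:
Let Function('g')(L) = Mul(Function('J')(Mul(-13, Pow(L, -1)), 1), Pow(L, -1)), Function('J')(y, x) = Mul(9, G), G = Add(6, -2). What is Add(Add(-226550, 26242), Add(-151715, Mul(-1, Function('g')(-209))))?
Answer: Rational(-73572771, 209) ≈ -3.5202e+5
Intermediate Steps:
G = 4
Function('J')(y, x) = 36 (Function('J')(y, x) = Mul(9, 4) = 36)
Function('g')(L) = Mul(36, Pow(L, -1))
Add(Add(-226550, 26242), Add(-151715, Mul(-1, Function('g')(-209)))) = Add(Add(-226550, 26242), Add(-151715, Mul(-1, Mul(36, Pow(-209, -1))))) = Add(-200308, Add(-151715, Mul(-1, Mul(36, Rational(-1, 209))))) = Add(-200308, Add(-151715, Mul(-1, Rational(-36, 209)))) = Add(-200308, Add(-151715, Rational(36, 209))) = Add(-200308, Rational(-31708399, 209)) = Rational(-73572771, 209)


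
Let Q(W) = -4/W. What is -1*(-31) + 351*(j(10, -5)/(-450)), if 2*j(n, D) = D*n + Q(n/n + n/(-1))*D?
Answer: 1541/30 ≈ 51.367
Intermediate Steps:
j(n, D) = D*n/2 - 2*D/(1 - n) (j(n, D) = (D*n + (-4/(n/n + n/(-1)))*D)/2 = (D*n + (-4/(1 + n*(-1)))*D)/2 = (D*n + (-4/(1 - n))*D)/2 = (D*n - 4*D/(1 - n))/2 = D*n/2 - 2*D/(1 - n))
-1*(-31) + 351*(j(10, -5)/(-450)) = -1*(-31) + 351*(((½)*(-5)*(4 + 10*(-1 + 10))/(-1 + 10))/(-450)) = 31 + 351*(((½)*(-5)*(4 + 10*9)/9)*(-1/450)) = 31 + 351*(((½)*(-5)*(⅑)*(4 + 90))*(-1/450)) = 31 + 351*(((½)*(-5)*(⅑)*94)*(-1/450)) = 31 + 351*(-235/9*(-1/450)) = 31 + 351*(47/810) = 31 + 611/30 = 1541/30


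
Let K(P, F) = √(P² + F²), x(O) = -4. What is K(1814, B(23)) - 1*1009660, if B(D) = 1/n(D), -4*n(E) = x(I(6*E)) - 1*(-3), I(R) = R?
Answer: -1009660 + 2*√822653 ≈ -1.0078e+6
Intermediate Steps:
n(E) = ¼ (n(E) = -(-4 - 1*(-3))/4 = -(-4 + 3)/4 = -¼*(-1) = ¼)
B(D) = 4 (B(D) = 1/(¼) = 4)
K(P, F) = √(F² + P²)
K(1814, B(23)) - 1*1009660 = √(4² + 1814²) - 1*1009660 = √(16 + 3290596) - 1009660 = √3290612 - 1009660 = 2*√822653 - 1009660 = -1009660 + 2*√822653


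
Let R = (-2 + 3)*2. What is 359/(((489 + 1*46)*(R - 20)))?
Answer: -359/9630 ≈ -0.037279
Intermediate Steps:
R = 2 (R = 1*2 = 2)
359/(((489 + 1*46)*(R - 20))) = 359/(((489 + 1*46)*(2 - 20))) = 359/(((489 + 46)*(-18))) = 359/((535*(-18))) = 359/(-9630) = 359*(-1/9630) = -359/9630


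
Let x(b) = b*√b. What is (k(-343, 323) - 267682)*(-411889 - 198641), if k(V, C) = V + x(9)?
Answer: 163620818940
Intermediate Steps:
x(b) = b^(3/2)
k(V, C) = 27 + V (k(V, C) = V + 9^(3/2) = V + 27 = 27 + V)
(k(-343, 323) - 267682)*(-411889 - 198641) = ((27 - 343) - 267682)*(-411889 - 198641) = (-316 - 267682)*(-610530) = -267998*(-610530) = 163620818940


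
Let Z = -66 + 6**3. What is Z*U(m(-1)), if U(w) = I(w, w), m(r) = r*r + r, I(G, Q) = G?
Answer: 0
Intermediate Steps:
Z = 150 (Z = -66 + 216 = 150)
m(r) = r + r**2 (m(r) = r**2 + r = r + r**2)
U(w) = w
Z*U(m(-1)) = 150*(-(1 - 1)) = 150*(-1*0) = 150*0 = 0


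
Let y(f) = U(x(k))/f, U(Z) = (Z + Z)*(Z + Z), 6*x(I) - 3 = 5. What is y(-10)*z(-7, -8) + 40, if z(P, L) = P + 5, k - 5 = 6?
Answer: 1864/45 ≈ 41.422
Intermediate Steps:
k = 11 (k = 5 + 6 = 11)
x(I) = 4/3 (x(I) = ½ + (⅙)*5 = ½ + ⅚ = 4/3)
z(P, L) = 5 + P
U(Z) = 4*Z² (U(Z) = (2*Z)*(2*Z) = 4*Z²)
y(f) = 64/(9*f) (y(f) = (4*(4/3)²)/f = (4*(16/9))/f = 64/(9*f))
y(-10)*z(-7, -8) + 40 = ((64/9)/(-10))*(5 - 7) + 40 = ((64/9)*(-⅒))*(-2) + 40 = -32/45*(-2) + 40 = 64/45 + 40 = 1864/45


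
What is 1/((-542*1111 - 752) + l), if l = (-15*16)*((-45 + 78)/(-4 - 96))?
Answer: -5/3014174 ≈ -1.6588e-6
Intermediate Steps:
l = 396/5 (l = -7920/(-100) = -7920*(-1)/100 = -240*(-33/100) = 396/5 ≈ 79.200)
1/((-542*1111 - 752) + l) = 1/((-542*1111 - 752) + 396/5) = 1/((-602162 - 752) + 396/5) = 1/(-602914 + 396/5) = 1/(-3014174/5) = -5/3014174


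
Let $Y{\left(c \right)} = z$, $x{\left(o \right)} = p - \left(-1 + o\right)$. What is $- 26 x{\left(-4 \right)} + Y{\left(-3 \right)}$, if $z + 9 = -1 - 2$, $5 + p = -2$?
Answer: $40$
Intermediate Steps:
$p = -7$ ($p = -5 - 2 = -7$)
$x{\left(o \right)} = -6 - o$ ($x{\left(o \right)} = -7 - \left(-1 + o\right) = -6 - o$)
$z = -12$ ($z = -9 - 3 = -12$)
$Y{\left(c \right)} = -12$
$- 26 x{\left(-4 \right)} + Y{\left(-3 \right)} = - 26 \left(-6 - -4\right) - 12 = - 26 \left(-6 + 4\right) - 12 = \left(-26\right) \left(-2\right) - 12 = 52 - 12 = 40$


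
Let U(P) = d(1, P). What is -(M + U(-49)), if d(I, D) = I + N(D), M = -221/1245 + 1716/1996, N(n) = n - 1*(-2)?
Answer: 28153904/621255 ≈ 45.318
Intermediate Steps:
N(n) = 2 + n (N(n) = n + 2 = 2 + n)
M = 423826/621255 (M = -221*1/1245 + 1716*(1/1996) = -221/1245 + 429/499 = 423826/621255 ≈ 0.68221)
d(I, D) = 2 + D + I (d(I, D) = I + (2 + D) = 2 + D + I)
U(P) = 3 + P (U(P) = 2 + P + 1 = 3 + P)
-(M + U(-49)) = -(423826/621255 + (3 - 49)) = -(423826/621255 - 46) = -1*(-28153904/621255) = 28153904/621255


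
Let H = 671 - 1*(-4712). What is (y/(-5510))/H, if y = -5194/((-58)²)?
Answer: 371/7126953580 ≈ 5.2056e-8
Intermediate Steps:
y = -2597/1682 (y = -5194/3364 = -5194*1/3364 = -2597/1682 ≈ -1.5440)
H = 5383 (H = 671 + 4712 = 5383)
(y/(-5510))/H = -2597/1682/(-5510)/5383 = -2597/1682*(-1/5510)*(1/5383) = (2597/9267820)*(1/5383) = 371/7126953580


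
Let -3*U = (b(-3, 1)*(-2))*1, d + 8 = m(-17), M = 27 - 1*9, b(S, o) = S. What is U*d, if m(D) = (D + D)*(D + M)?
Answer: 84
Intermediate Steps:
M = 18 (M = 27 - 9 = 18)
m(D) = 2*D*(18 + D) (m(D) = (D + D)*(D + 18) = (2*D)*(18 + D) = 2*D*(18 + D))
d = -42 (d = -8 + 2*(-17)*(18 - 17) = -8 + 2*(-17)*1 = -8 - 34 = -42)
U = -2 (U = -(-3*(-2))/3 = -2 ≈ -2.0000)
U*d = -2*(-42) = 84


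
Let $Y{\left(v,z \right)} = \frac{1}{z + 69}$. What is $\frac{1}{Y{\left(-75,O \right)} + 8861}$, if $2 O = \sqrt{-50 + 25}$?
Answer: $\frac{33794137}{299450337085} + \frac{2 i}{299450337085} \approx 0.00011285 + 6.6789 \cdot 10^{-12} i$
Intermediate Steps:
$O = \frac{5 i}{2}$ ($O = \frac{\sqrt{-50 + 25}}{2} = \frac{\sqrt{-25}}{2} = \frac{5 i}{2} \approx 2.5 i$)
$Y{\left(v,z \right)} = \frac{1}{69 + z}$
$\frac{1}{Y{\left(-75,O \right)} + 8861} = \frac{1}{\frac{1}{69 + \frac{5 i}{2}} + 8861} = \frac{1}{\frac{4 \left(69 - \frac{5 i}{2}\right)}{19069} + 8861} = \frac{1}{8861 + \frac{4 \left(69 - \frac{5 i}{2}\right)}{19069}}$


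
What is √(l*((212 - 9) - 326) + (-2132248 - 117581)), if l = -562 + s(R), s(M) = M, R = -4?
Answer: I*√2180211 ≈ 1476.6*I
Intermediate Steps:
l = -566 (l = -562 - 4 = -566)
√(l*((212 - 9) - 326) + (-2132248 - 117581)) = √(-566*((212 - 9) - 326) + (-2132248 - 117581)) = √(-566*(203 - 326) - 2249829) = √(-566*(-123) - 2249829) = √(69618 - 2249829) = √(-2180211) = I*√2180211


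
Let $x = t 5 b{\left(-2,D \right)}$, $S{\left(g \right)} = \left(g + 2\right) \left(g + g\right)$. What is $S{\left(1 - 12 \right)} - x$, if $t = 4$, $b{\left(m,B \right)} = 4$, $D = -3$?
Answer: $118$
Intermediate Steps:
$S{\left(g \right)} = 2 g \left(2 + g\right)$ ($S{\left(g \right)} = \left(2 + g\right) 2 g = 2 g \left(2 + g\right)$)
$x = 80$ ($x = 4 \cdot 5 \cdot 4 = 20 \cdot 4 = 80$)
$S{\left(1 - 12 \right)} - x = 2 \left(1 - 12\right) \left(2 + \left(1 - 12\right)\right) - 80 = 2 \left(-11\right) \left(2 - 11\right) - 80 = 2 \left(-11\right) \left(-9\right) - 80 = 198 - 80 = 118$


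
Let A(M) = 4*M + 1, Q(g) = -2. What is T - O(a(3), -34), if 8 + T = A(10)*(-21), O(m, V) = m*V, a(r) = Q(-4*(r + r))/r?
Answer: -2675/3 ≈ -891.67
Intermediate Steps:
a(r) = -2/r
A(M) = 1 + 4*M
O(m, V) = V*m
T = -869 (T = -8 + (1 + 4*10)*(-21) = -8 + (1 + 40)*(-21) = -8 + 41*(-21) = -8 - 861 = -869)
T - O(a(3), -34) = -869 - (-34)*(-2/3) = -869 - (-34)*(-2*1/3) = -869 - (-34)*(-2)/3 = -869 - 1*68/3 = -869 - 68/3 = -2675/3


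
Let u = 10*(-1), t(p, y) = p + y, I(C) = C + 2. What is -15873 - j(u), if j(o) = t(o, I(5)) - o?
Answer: -15880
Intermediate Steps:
I(C) = 2 + C
u = -10
j(o) = 7 (j(o) = (o + (2 + 5)) - o = (o + 7) - o = (7 + o) - o = 7)
-15873 - j(u) = -15873 - 1*7 = -15873 - 7 = -15880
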